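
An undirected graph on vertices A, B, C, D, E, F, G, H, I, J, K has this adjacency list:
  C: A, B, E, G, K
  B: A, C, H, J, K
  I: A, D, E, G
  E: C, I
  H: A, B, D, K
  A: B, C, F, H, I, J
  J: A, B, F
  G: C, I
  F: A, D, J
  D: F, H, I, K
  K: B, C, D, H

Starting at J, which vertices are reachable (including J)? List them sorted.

A, B, C, D, E, F, G, H, I, J, K

Start at J.
Its neighbours: A, B, F.
Then their neighbours: C, D, H, I, K.
Then next layer: E, G.
Every vertex is now reached.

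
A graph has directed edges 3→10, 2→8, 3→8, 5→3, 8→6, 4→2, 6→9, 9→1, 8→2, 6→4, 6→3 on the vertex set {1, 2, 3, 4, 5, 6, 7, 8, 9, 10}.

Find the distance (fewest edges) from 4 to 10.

Distance 0: 4.
Distance 1: 2.
Distance 2: 8.
Distance 3: 6.
Distance 4: 3, 9.
Distance 5: 1, 10 — contains 10.

5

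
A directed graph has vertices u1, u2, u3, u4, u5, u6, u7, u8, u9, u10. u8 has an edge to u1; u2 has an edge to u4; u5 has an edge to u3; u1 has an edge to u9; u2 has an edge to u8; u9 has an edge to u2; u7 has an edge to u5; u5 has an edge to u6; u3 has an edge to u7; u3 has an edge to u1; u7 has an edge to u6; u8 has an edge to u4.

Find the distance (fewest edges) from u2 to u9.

3

Distance 0: u2.
Distance 1: u4, u8.
Distance 2: u1.
Distance 3: u9 — contains u9.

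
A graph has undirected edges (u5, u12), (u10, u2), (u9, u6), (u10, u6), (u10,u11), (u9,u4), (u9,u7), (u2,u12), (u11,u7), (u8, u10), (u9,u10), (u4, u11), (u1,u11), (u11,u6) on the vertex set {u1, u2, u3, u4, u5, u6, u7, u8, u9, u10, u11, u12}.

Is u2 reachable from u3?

No

u3 has no edges, so nothing is reachable from it.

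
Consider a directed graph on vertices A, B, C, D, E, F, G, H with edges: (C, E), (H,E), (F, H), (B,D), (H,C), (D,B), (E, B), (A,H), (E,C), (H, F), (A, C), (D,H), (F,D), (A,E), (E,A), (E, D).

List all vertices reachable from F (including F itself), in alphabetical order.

A, B, C, D, E, F, H

Start at F.
Its neighbours: D, H.
Then their neighbours: B, C, E.
Then next layer: A.
Nothing further is reachable.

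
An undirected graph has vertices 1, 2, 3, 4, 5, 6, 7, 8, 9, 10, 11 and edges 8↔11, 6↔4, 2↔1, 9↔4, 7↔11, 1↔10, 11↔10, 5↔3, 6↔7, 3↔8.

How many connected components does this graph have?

1

From 1: component {1, 2, 3, 4, 5, 6, 7, 8, 9, 10, 11}.
That's 1 component.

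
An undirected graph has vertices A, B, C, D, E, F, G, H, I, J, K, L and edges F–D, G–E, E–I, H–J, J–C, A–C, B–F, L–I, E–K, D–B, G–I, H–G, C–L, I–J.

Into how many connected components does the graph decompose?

2

From A: component {A, C, E, G, H, I, J, K, L}.
From B: component {B, D, F}.
That's 2 components.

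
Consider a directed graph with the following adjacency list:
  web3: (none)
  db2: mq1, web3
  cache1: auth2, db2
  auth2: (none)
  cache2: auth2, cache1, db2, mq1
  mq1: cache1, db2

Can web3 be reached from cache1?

Yes

Explore from cache1.
Distance 1: reach auth2, db2.
Distance 2: reach mq1, web3.
Found web3.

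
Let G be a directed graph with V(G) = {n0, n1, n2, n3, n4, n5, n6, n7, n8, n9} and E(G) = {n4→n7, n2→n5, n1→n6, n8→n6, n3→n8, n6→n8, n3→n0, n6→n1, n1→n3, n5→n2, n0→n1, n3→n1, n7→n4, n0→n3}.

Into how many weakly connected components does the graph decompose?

4

From n0: component {n0, n1, n3, n6, n8}.
From n2: component {n2, n5}.
From n4: component {n4, n7}.
From n9: component {n9}.
That's 4 components.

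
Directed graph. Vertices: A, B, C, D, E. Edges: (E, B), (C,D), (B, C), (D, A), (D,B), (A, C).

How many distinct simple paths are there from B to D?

1

B→C→D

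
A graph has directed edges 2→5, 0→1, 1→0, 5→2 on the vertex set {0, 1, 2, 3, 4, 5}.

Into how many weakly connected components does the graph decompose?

From 0: component {0, 1}.
From 2: component {2, 5}.
From 3: component {3}.
From 4: component {4}.
That's 4 components.

4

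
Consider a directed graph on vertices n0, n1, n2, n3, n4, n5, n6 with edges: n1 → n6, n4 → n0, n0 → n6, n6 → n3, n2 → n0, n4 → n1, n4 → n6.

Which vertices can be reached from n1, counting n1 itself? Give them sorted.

Start at n1.
Its neighbours: n6.
Then their neighbours: n3.
Nothing further is reachable.

n1, n3, n6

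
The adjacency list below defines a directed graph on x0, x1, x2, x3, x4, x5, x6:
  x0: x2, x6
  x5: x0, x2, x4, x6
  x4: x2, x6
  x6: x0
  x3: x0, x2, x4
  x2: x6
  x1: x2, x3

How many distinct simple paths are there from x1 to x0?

x1→x2→x6→x0
x1→x3→x0
x1→x3→x2→x6→x0
x1→x3→x4→x2→x6→x0
x1→x3→x4→x6→x0

5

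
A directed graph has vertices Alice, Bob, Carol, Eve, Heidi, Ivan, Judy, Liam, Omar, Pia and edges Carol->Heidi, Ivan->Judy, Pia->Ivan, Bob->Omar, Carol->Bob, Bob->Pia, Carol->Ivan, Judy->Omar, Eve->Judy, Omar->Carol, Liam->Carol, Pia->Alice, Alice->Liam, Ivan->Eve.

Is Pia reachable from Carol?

Yes

Explore from Carol.
Distance 1: reach Bob, Heidi, Ivan.
Distance 2: reach Eve, Judy, Omar, Pia.
Found Pia.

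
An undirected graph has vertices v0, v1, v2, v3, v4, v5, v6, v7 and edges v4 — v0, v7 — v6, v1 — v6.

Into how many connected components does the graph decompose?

From v0: component {v0, v4}.
From v1: component {v1, v6, v7}.
From v2: component {v2}.
From v3: component {v3}.
From v5: component {v5}.
That's 5 components.

5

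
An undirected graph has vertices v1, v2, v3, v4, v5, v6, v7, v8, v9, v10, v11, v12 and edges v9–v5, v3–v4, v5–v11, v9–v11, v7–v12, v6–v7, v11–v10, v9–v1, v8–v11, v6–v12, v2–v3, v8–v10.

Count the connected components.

From v1: component {v1, v5, v8, v9, v10, v11}.
From v2: component {v2, v3, v4}.
From v6: component {v6, v7, v12}.
That's 3 components.

3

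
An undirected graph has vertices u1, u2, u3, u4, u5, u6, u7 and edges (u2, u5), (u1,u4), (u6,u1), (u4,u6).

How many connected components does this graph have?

From u1: component {u1, u4, u6}.
From u2: component {u2, u5}.
From u3: component {u3}.
From u7: component {u7}.
That's 4 components.

4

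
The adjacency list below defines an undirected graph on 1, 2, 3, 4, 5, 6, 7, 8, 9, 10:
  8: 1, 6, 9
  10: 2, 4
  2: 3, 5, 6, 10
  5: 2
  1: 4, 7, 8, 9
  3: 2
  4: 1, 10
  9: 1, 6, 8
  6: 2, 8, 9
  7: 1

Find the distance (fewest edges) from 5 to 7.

5

Distance 0: 5.
Distance 1: 2.
Distance 2: 3, 6, 10.
Distance 3: 4, 8, 9.
Distance 4: 1.
Distance 5: 7 — contains 7.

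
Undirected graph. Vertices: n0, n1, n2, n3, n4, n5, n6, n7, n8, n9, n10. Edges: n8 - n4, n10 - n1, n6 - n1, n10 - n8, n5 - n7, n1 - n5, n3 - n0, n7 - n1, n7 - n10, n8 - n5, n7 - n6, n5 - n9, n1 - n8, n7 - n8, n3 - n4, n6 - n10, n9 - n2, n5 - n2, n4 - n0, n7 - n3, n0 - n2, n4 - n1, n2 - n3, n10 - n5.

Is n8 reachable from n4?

Explore from n4.
Distance 1: reach n0, n1, n3, n8.
Found n8.

Yes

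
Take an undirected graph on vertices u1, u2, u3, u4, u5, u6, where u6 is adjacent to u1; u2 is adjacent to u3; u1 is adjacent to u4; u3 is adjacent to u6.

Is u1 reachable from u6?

Explore from u6.
Distance 1: reach u1, u3.
Found u1.

Yes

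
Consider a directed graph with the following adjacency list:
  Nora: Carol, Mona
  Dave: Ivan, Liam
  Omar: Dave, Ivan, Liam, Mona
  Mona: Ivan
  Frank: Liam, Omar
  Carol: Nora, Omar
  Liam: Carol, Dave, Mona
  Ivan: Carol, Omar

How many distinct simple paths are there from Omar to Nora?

Omar→Dave→Ivan→Carol→Nora
Omar→Dave→Liam→Carol→Nora
Omar→Dave→Liam→Mona→Ivan→Carol→Nora
Omar→Ivan→Carol→Nora
Omar→Liam→Carol→Nora
Omar→Liam→Dave→Ivan→Carol→Nora
Omar→Liam→Mona→Ivan→Carol→Nora
Omar→Mona→Ivan→Carol→Nora

8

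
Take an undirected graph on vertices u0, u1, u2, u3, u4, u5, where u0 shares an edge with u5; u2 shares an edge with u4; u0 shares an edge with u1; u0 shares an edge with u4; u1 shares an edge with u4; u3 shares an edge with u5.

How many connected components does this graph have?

From u0: component {u0, u1, u2, u3, u4, u5}.
That's 1 component.

1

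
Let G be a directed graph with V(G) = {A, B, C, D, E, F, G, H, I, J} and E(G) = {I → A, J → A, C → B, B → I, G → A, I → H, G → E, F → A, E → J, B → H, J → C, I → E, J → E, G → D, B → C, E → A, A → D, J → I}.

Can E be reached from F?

Explore from F.
Distance 1: reach A.
Distance 2: reach D.
The search from F is exhausted; no directed path reaches E.

No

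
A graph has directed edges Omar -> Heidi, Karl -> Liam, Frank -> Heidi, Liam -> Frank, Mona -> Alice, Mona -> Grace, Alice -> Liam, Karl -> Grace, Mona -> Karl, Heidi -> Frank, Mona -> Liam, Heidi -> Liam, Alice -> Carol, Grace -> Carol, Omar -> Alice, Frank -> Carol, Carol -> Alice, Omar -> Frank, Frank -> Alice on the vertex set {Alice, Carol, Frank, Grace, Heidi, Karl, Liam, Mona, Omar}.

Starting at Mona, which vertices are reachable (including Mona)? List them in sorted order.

Alice, Carol, Frank, Grace, Heidi, Karl, Liam, Mona

Start at Mona.
Its neighbours: Alice, Grace, Karl, Liam.
Then their neighbours: Carol, Frank.
Then next layer: Heidi.
Nothing further is reachable.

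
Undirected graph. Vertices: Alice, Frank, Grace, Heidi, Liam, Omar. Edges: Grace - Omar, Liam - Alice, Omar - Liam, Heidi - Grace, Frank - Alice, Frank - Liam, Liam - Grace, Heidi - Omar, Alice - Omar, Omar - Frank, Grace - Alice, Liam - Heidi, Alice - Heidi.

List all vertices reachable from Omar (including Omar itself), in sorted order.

Alice, Frank, Grace, Heidi, Liam, Omar

Start at Omar.
Its neighbours: Alice, Frank, Grace, Heidi, Liam.
Every vertex is now reached.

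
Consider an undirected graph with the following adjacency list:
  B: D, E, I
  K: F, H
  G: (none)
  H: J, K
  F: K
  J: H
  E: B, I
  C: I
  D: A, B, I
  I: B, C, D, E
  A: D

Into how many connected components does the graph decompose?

From A: component {A, B, C, D, E, I}.
From F: component {F, H, J, K}.
From G: component {G}.
That's 3 components.

3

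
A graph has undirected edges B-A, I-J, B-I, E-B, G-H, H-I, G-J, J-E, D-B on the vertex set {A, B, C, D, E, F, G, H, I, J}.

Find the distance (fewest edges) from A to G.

Distance 0: A.
Distance 1: B.
Distance 2: D, E, I.
Distance 3: H, J.
Distance 4: G — contains G.

4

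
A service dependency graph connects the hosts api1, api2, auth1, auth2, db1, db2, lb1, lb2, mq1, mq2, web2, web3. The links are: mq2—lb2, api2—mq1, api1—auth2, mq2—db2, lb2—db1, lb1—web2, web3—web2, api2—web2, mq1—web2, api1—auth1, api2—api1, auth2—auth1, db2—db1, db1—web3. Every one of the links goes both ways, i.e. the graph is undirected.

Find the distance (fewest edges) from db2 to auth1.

6

Distance 0: db2.
Distance 1: db1, mq2.
Distance 2: lb2, web3.
Distance 3: web2.
Distance 4: api2, lb1, mq1.
Distance 5: api1.
Distance 6: auth1, auth2 — contains auth1.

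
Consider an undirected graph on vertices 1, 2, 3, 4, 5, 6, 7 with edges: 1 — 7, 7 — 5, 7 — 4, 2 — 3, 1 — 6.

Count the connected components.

2

From 1: component {1, 4, 5, 6, 7}.
From 2: component {2, 3}.
That's 2 components.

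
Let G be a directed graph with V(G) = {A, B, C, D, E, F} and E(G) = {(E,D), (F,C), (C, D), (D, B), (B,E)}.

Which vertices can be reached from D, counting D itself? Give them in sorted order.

Start at D.
Its neighbours: B.
Then their neighbours: E.
Nothing further is reachable.

B, D, E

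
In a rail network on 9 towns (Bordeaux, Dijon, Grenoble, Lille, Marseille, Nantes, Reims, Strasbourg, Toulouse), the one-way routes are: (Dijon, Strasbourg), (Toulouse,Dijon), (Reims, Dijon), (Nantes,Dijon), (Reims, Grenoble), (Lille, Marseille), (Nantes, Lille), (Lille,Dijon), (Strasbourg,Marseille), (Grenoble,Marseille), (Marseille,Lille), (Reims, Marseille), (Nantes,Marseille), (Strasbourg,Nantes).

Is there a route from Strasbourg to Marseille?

Explore from Strasbourg.
Distance 1: reach Marseille, Nantes.
Found Marseille.

Yes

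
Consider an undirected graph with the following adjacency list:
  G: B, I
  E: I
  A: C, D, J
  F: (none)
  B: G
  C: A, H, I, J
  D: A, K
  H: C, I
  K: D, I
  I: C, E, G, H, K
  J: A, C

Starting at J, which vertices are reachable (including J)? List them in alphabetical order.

Start at J.
Its neighbours: A, C.
Then their neighbours: D, H, I.
Then next layer: E, G, K.
Then next layer: B.
Nothing further is reachable.

A, B, C, D, E, G, H, I, J, K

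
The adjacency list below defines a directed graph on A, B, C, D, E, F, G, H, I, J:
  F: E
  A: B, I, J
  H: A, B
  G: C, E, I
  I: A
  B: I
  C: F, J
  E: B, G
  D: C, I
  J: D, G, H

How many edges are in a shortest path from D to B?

Distance 0: D.
Distance 1: C, I.
Distance 2: A, F, J.
Distance 3: B, E, G, H — contains B.

3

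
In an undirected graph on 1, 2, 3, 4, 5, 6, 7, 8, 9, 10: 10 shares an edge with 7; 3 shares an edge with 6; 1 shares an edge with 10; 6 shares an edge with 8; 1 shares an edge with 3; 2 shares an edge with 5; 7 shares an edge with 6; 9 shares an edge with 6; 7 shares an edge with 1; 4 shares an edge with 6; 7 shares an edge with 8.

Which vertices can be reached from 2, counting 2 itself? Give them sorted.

Start at 2.
Its neighbours: 5.
Nothing further is reachable.

2, 5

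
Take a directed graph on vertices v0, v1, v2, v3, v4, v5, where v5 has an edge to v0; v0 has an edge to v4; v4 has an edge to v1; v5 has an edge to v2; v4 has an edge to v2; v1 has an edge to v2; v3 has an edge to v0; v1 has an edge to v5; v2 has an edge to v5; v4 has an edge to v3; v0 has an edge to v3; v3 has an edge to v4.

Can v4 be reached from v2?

Yes

Explore from v2.
Distance 1: reach v5.
Distance 2: reach v0.
Distance 3: reach v3, v4.
Found v4.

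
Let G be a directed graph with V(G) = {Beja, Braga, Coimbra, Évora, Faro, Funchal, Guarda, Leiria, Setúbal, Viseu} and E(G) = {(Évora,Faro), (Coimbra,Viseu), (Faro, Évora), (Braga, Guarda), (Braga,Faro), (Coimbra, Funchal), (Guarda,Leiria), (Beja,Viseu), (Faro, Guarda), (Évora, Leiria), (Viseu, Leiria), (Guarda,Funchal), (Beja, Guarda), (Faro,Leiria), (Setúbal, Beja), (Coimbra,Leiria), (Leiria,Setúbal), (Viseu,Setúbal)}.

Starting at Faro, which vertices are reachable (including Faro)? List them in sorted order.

Beja, Évora, Faro, Funchal, Guarda, Leiria, Setúbal, Viseu

Start at Faro.
Its neighbours: Évora, Guarda, Leiria.
Then their neighbours: Funchal, Setúbal.
Then next layer: Beja.
Then next layer: Viseu.
Nothing further is reachable.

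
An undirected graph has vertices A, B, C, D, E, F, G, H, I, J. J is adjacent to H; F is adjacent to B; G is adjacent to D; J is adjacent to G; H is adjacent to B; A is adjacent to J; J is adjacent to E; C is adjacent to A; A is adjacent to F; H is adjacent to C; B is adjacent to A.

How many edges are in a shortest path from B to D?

Distance 0: B.
Distance 1: A, F, H.
Distance 2: C, J.
Distance 3: E, G.
Distance 4: D — contains D.

4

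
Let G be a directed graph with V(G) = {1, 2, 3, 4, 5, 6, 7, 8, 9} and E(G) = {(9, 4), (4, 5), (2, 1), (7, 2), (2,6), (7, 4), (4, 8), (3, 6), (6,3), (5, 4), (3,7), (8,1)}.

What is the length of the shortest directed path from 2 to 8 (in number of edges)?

5

Distance 0: 2.
Distance 1: 1, 6.
Distance 2: 3.
Distance 3: 7.
Distance 4: 4.
Distance 5: 5, 8 — contains 8.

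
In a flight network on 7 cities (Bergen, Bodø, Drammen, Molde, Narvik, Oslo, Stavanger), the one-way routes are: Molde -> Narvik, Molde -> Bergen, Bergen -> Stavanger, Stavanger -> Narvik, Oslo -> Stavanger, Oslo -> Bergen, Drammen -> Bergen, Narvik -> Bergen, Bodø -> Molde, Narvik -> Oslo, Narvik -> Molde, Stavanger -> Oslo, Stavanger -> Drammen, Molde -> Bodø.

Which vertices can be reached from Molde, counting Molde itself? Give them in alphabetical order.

Bergen, Bodø, Drammen, Molde, Narvik, Oslo, Stavanger

Start at Molde.
Its neighbours: Bergen, Bodø, Narvik.
Then their neighbours: Oslo, Stavanger.
Then next layer: Drammen.
Every vertex is now reached.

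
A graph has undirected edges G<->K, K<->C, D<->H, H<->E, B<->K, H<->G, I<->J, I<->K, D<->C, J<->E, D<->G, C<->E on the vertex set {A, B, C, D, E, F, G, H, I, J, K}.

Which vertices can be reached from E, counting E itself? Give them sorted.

Start at E.
Its neighbours: C, H, J.
Then their neighbours: D, G, I, K.
Then next layer: B.
Nothing further is reachable.

B, C, D, E, G, H, I, J, K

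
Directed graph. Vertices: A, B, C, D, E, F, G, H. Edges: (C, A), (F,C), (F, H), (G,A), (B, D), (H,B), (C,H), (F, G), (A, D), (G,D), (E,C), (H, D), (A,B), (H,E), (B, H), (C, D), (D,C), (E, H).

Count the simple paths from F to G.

F→G

1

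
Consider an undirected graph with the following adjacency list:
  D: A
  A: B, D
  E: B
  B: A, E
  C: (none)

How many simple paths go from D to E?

1

D–A–B–E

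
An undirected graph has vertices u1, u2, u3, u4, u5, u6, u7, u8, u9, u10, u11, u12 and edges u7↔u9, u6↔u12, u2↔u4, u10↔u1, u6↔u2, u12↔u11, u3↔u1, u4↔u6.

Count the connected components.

5

From u1: component {u1, u3, u10}.
From u2: component {u2, u4, u6, u11, u12}.
From u5: component {u5}.
From u7: component {u7, u9}.
From u8: component {u8}.
That's 5 components.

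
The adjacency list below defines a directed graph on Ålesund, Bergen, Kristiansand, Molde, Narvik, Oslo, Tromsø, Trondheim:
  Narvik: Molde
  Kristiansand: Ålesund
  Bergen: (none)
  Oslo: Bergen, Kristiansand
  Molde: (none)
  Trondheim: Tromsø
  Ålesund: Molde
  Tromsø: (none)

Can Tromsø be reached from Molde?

Molde has no outgoing edges, so nothing is reachable from it.

No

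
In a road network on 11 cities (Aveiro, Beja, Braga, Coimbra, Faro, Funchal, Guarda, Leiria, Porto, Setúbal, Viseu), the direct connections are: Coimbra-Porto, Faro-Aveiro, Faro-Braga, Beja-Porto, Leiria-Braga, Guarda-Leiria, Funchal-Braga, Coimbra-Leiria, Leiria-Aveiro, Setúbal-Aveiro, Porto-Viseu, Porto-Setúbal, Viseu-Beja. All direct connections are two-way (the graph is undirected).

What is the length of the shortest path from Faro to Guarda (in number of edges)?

Distance 0: Faro.
Distance 1: Aveiro, Braga.
Distance 2: Funchal, Leiria, Setúbal.
Distance 3: Coimbra, Guarda, Porto — contains Guarda.

3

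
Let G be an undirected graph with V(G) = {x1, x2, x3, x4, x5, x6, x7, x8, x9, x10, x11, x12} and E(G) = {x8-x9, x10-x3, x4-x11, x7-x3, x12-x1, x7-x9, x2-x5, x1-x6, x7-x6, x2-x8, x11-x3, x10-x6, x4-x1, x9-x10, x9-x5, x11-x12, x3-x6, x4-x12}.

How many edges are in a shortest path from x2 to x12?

6

Distance 0: x2.
Distance 1: x5, x8.
Distance 2: x9.
Distance 3: x7, x10.
Distance 4: x3, x6.
Distance 5: x1, x11.
Distance 6: x4, x12 — contains x12.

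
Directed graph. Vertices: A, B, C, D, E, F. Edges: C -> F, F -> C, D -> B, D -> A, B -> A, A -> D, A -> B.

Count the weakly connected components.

3

From A: component {A, B, D}.
From C: component {C, F}.
From E: component {E}.
That's 3 components.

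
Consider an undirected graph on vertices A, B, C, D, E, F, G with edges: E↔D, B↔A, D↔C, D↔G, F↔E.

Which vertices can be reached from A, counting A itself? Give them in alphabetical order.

Start at A.
Its neighbours: B.
Nothing further is reachable.

A, B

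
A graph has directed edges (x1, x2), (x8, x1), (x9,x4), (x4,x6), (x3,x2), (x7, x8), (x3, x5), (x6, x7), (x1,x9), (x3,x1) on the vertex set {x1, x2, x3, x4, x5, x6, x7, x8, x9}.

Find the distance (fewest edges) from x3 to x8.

6

Distance 0: x3.
Distance 1: x1, x2, x5.
Distance 2: x9.
Distance 3: x4.
Distance 4: x6.
Distance 5: x7.
Distance 6: x8 — contains x8.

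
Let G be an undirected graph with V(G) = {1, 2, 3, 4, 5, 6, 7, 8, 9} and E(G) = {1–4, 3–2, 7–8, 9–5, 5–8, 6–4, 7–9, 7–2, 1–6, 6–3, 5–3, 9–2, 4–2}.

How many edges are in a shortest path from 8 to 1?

Distance 0: 8.
Distance 1: 5, 7.
Distance 2: 2, 3, 9.
Distance 3: 4, 6.
Distance 4: 1 — contains 1.

4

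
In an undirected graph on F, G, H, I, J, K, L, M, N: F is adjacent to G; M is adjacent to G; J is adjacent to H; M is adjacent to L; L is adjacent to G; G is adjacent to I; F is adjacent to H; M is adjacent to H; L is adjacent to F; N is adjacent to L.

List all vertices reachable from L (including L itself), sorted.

F, G, H, I, J, L, M, N

Start at L.
Its neighbours: F, G, M, N.
Then their neighbours: H, I.
Then next layer: J.
Nothing further is reachable.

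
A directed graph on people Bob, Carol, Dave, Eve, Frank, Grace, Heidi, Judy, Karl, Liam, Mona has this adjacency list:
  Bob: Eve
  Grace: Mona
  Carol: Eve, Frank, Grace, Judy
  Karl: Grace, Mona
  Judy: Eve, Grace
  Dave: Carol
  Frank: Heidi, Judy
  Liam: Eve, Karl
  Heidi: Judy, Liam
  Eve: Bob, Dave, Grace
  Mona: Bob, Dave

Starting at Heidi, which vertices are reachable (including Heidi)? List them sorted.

Bob, Carol, Dave, Eve, Frank, Grace, Heidi, Judy, Karl, Liam, Mona

Start at Heidi.
Its neighbours: Judy, Liam.
Then their neighbours: Eve, Grace, Karl.
Then next layer: Bob, Dave, Mona.
Then next layer: Carol.
Then next layer: Frank.
Every vertex is now reached.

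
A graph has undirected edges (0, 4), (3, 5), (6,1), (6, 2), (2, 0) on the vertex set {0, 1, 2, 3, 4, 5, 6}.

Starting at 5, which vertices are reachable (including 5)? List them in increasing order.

3, 5

Start at 5.
Its neighbours: 3.
Nothing further is reachable.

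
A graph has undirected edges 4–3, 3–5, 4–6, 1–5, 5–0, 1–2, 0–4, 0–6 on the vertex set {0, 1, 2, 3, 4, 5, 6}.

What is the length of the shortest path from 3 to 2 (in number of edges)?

3

Distance 0: 3.
Distance 1: 4, 5.
Distance 2: 0, 1, 6.
Distance 3: 2 — contains 2.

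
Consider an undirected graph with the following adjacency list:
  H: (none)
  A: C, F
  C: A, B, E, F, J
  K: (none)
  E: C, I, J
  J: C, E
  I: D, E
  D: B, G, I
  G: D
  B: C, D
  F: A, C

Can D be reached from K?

No

K has no edges, so nothing is reachable from it.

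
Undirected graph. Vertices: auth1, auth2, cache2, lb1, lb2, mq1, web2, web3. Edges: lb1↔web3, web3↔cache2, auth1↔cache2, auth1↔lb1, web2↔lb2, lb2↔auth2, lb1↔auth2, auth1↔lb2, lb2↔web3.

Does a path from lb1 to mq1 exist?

Explore from lb1.
Distance 1: reach auth1, auth2, web3.
Distance 2: reach cache2, lb2.
Distance 3: reach web2.
The search is exhausted without reaching mq1; it lies in a different component.

No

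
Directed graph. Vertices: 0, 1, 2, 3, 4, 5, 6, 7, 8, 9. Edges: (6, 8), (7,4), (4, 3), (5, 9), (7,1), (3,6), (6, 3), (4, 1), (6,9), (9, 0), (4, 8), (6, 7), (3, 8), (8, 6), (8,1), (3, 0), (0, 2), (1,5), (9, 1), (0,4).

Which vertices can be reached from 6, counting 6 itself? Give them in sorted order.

Start at 6.
Its neighbours: 3, 7, 8, 9.
Then their neighbours: 0, 1, 4.
Then next layer: 2, 5.
Every vertex is now reached.

0, 1, 2, 3, 4, 5, 6, 7, 8, 9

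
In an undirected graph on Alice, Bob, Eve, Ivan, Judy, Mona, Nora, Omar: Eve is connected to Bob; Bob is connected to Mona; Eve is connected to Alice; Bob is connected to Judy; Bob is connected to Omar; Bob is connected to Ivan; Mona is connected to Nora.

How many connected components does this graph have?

1

From Alice: component {Alice, Bob, Eve, Ivan, Judy, Mona, Nora, Omar}.
That's 1 component.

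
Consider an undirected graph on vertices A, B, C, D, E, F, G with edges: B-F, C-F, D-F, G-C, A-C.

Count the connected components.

2

From A: component {A, B, C, D, F, G}.
From E: component {E}.
That's 2 components.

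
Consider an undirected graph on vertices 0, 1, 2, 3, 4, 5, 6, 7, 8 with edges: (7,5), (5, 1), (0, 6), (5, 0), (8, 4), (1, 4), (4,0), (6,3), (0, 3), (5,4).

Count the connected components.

From 0: component {0, 1, 3, 4, 5, 6, 7, 8}.
From 2: component {2}.
That's 2 components.

2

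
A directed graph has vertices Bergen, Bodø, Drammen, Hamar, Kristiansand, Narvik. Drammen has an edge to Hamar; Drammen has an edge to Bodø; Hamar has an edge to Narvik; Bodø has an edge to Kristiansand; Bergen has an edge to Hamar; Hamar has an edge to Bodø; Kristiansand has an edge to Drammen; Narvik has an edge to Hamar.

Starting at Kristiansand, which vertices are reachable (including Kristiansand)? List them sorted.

Start at Kristiansand.
Its neighbours: Drammen.
Then their neighbours: Bodø, Hamar.
Then next layer: Narvik.
Nothing further is reachable.

Bodø, Drammen, Hamar, Kristiansand, Narvik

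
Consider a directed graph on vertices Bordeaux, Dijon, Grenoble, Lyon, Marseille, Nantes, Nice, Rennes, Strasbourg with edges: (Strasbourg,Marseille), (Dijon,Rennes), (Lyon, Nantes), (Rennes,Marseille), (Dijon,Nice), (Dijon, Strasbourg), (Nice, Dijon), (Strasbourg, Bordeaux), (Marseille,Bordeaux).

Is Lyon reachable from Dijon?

Explore from Dijon.
Distance 1: reach Nice, Rennes, Strasbourg.
Distance 2: reach Bordeaux, Marseille.
The search from Dijon is exhausted; no directed path reaches Lyon.

No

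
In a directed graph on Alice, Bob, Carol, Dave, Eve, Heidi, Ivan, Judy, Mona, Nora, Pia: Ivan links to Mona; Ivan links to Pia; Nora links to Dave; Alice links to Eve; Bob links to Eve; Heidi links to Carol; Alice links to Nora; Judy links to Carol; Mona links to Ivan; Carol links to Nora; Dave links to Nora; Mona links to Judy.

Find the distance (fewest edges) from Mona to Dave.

4

Distance 0: Mona.
Distance 1: Ivan, Judy.
Distance 2: Carol, Pia.
Distance 3: Nora.
Distance 4: Dave — contains Dave.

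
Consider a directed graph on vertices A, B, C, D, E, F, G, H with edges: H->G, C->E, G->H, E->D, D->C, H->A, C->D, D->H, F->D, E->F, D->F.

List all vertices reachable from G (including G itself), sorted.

A, G, H

Start at G.
Its neighbours: H.
Then their neighbours: A.
Nothing further is reachable.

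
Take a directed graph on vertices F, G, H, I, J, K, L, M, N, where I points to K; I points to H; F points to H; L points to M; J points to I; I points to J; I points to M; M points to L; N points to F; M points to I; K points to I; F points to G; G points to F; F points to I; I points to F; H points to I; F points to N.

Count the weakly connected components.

1

From F: component {F, G, H, I, J, K, L, M, N}.
That's 1 component.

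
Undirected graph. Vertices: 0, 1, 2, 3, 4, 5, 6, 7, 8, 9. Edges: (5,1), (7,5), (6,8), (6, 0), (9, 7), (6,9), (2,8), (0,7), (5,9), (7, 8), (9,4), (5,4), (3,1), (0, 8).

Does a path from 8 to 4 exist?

Explore from 8.
Distance 1: reach 0, 2, 6, 7.
Distance 2: reach 5, 9.
Distance 3: reach 1, 4.
Found 4.

Yes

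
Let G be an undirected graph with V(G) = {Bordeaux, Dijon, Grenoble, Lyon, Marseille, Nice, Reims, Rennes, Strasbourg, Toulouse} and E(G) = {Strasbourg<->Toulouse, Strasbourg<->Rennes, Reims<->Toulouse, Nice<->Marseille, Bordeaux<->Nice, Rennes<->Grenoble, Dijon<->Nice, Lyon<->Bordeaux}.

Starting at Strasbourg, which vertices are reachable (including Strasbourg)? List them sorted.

Grenoble, Reims, Rennes, Strasbourg, Toulouse

Start at Strasbourg.
Its neighbours: Rennes, Toulouse.
Then their neighbours: Grenoble, Reims.
Nothing further is reachable.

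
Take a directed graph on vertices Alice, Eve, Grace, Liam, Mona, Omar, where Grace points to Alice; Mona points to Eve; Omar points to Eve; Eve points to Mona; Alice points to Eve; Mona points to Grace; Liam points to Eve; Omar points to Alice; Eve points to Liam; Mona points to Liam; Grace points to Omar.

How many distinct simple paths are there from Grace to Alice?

2

Grace→Alice
Grace→Omar→Alice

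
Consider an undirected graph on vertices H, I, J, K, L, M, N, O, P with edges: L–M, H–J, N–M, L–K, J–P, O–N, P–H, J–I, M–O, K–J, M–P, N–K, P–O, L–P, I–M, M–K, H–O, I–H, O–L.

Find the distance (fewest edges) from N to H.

2

Distance 0: N.
Distance 1: K, M, O.
Distance 2: H, I, J, L, P — contains H.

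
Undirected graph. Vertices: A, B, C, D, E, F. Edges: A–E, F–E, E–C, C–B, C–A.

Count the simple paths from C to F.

2

C–A–E–F
C–E–F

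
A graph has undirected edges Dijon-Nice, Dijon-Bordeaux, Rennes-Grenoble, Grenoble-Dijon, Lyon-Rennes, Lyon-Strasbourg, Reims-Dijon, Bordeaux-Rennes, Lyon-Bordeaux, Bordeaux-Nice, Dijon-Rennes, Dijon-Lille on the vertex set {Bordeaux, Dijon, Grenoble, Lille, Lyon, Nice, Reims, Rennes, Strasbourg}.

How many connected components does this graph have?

From Bordeaux: component {Bordeaux, Dijon, Grenoble, Lille, Lyon, Nice, Reims, Rennes, Strasbourg}.
That's 1 component.

1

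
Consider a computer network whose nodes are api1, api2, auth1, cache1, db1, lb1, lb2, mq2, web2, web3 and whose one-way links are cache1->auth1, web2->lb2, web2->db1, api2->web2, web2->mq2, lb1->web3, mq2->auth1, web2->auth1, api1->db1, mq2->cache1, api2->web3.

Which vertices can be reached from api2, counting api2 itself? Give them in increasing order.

api2, auth1, cache1, db1, lb2, mq2, web2, web3

Start at api2.
Its neighbours: web2, web3.
Then their neighbours: auth1, db1, lb2, mq2.
Then next layer: cache1.
Nothing further is reachable.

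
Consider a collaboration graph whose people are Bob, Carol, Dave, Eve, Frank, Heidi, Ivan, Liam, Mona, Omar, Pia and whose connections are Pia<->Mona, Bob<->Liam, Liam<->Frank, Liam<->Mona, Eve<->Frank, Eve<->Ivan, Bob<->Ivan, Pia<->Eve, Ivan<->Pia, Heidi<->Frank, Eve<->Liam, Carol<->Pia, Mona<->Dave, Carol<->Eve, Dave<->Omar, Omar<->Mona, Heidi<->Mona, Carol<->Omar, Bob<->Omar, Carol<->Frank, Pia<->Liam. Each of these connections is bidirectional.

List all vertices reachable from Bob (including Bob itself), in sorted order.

Bob, Carol, Dave, Eve, Frank, Heidi, Ivan, Liam, Mona, Omar, Pia

Start at Bob.
Its neighbours: Ivan, Liam, Omar.
Then their neighbours: Carol, Dave, Eve, Frank, Mona, Pia.
Then next layer: Heidi.
Every vertex is now reached.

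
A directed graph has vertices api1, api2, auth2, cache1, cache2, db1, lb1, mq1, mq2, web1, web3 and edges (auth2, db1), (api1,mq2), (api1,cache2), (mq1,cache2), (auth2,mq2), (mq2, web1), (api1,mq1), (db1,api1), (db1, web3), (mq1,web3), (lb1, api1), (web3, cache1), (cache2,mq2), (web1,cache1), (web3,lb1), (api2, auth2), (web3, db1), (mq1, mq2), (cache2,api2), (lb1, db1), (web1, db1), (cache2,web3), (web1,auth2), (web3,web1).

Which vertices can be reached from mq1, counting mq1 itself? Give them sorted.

api1, api2, auth2, cache1, cache2, db1, lb1, mq1, mq2, web1, web3

Start at mq1.
Its neighbours: cache2, mq2, web3.
Then their neighbours: api2, cache1, db1, lb1, web1.
Then next layer: api1, auth2.
Every vertex is now reached.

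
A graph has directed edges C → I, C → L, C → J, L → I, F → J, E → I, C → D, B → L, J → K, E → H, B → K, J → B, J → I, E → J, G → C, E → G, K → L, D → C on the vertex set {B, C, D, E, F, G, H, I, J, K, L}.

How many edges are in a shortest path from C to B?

Distance 0: C.
Distance 1: D, I, J, L.
Distance 2: B, K — contains B.

2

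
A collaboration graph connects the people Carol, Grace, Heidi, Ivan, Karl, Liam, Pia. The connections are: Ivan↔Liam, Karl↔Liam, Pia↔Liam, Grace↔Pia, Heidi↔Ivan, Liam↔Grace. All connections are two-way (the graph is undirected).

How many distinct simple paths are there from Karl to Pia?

2

Karl–Liam–Grace–Pia
Karl–Liam–Pia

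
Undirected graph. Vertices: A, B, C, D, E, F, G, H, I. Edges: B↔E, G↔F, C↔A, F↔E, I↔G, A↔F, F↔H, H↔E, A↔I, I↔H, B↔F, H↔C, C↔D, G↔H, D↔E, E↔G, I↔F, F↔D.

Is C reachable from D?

Explore from D.
Distance 1: reach C, E, F.
Found C.

Yes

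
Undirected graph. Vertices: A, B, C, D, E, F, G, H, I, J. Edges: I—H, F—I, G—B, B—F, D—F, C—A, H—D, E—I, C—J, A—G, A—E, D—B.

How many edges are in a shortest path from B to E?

Distance 0: B.
Distance 1: D, F, G.
Distance 2: A, H, I.
Distance 3: C, E — contains E.

3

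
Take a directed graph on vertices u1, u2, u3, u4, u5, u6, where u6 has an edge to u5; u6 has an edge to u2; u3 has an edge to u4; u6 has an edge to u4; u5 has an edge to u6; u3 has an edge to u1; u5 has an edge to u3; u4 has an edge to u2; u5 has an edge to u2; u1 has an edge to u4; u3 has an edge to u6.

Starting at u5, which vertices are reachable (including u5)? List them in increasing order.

u1, u2, u3, u4, u5, u6

Start at u5.
Its neighbours: u2, u3, u6.
Then their neighbours: u1, u4.
Every vertex is now reached.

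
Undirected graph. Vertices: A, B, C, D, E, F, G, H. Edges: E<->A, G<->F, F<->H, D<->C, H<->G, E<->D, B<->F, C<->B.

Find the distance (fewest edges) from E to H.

5

Distance 0: E.
Distance 1: A, D.
Distance 2: C.
Distance 3: B.
Distance 4: F.
Distance 5: G, H — contains H.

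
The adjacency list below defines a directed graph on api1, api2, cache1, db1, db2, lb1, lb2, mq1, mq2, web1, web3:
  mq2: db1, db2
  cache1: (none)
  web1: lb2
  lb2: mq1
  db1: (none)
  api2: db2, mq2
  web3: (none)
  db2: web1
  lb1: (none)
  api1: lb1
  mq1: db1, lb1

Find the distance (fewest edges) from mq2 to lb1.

Distance 0: mq2.
Distance 1: db1, db2.
Distance 2: web1.
Distance 3: lb2.
Distance 4: mq1.
Distance 5: lb1 — contains lb1.

5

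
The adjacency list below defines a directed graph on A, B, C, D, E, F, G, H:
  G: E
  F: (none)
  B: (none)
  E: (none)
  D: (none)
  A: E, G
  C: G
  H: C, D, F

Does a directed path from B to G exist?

No

B has no outgoing edges, so nothing is reachable from it.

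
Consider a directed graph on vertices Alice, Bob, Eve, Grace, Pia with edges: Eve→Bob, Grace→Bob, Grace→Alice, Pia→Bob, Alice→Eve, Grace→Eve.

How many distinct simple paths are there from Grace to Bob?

Grace→Alice→Eve→Bob
Grace→Bob
Grace→Eve→Bob

3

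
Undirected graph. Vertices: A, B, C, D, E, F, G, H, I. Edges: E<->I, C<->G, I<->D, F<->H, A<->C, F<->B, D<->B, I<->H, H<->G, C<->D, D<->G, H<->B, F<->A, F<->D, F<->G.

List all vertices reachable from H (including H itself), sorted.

Start at H.
Its neighbours: B, F, G, I.
Then their neighbours: A, C, D, E.
Every vertex is now reached.

A, B, C, D, E, F, G, H, I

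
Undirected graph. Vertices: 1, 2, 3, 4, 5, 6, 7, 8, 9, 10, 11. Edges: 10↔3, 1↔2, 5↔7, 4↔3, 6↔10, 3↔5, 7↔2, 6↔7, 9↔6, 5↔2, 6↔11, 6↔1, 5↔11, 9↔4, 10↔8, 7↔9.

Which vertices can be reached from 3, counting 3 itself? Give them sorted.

Start at 3.
Its neighbours: 4, 5, 10.
Then their neighbours: 2, 6, 7, 8, 9, 11.
Then next layer: 1.
Every vertex is now reached.

1, 2, 3, 4, 5, 6, 7, 8, 9, 10, 11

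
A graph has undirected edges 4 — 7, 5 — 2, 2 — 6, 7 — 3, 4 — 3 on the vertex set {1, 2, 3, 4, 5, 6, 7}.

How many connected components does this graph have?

From 1: component {1}.
From 2: component {2, 5, 6}.
From 3: component {3, 4, 7}.
That's 3 components.

3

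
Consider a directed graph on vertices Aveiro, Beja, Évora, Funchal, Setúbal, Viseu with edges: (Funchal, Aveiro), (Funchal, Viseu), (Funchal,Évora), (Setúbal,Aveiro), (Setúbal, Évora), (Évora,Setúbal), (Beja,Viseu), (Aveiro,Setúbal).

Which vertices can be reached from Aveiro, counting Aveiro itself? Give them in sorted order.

Aveiro, Évora, Setúbal

Start at Aveiro.
Its neighbours: Setúbal.
Then their neighbours: Évora.
Nothing further is reachable.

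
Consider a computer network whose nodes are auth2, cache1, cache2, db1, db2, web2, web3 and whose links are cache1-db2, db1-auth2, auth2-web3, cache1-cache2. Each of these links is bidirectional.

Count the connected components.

3

From auth2: component {auth2, db1, web3}.
From cache1: component {cache1, cache2, db2}.
From web2: component {web2}.
That's 3 components.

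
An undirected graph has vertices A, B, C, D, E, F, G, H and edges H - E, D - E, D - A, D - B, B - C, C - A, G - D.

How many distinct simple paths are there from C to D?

C–A–D
C–B–D

2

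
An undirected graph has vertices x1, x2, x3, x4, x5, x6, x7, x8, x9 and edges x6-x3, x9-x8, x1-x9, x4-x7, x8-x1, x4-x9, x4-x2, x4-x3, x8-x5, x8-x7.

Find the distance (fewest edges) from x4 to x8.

Distance 0: x4.
Distance 1: x2, x3, x7, x9.
Distance 2: x1, x6, x8 — contains x8.

2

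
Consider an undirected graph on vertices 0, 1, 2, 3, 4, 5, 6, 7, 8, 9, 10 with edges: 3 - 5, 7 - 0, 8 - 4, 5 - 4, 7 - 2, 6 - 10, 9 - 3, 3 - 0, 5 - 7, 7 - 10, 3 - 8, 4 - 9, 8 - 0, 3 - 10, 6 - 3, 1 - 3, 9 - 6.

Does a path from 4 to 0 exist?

Yes

Explore from 4.
Distance 1: reach 5, 8, 9.
Distance 2: reach 0, 3, 6, 7.
Found 0.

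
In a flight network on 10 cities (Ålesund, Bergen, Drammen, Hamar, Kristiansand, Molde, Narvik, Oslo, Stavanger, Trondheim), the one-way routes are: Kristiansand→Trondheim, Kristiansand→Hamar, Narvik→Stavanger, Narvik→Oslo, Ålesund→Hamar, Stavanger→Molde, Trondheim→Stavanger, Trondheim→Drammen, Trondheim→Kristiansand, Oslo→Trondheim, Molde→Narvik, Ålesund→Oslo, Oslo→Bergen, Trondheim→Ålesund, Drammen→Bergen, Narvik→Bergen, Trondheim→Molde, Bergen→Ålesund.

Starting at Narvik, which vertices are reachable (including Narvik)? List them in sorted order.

Ålesund, Bergen, Drammen, Hamar, Kristiansand, Molde, Narvik, Oslo, Stavanger, Trondheim

Start at Narvik.
Its neighbours: Bergen, Oslo, Stavanger.
Then their neighbours: Ålesund, Molde, Trondheim.
Then next layer: Drammen, Hamar, Kristiansand.
Every vertex is now reached.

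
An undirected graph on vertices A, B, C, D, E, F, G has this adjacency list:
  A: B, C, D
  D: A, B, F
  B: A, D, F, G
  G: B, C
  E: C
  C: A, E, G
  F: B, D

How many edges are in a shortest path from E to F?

4

Distance 0: E.
Distance 1: C.
Distance 2: A, G.
Distance 3: B, D.
Distance 4: F — contains F.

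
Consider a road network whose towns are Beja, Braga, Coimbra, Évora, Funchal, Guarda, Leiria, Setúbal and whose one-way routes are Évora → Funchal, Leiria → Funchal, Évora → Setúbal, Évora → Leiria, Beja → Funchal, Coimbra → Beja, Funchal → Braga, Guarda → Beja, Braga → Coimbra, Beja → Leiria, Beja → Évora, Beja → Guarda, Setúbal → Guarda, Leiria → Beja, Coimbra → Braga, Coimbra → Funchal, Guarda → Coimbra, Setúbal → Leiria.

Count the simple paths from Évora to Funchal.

12

Évora→Funchal
Évora→Leiria→Beja→Funchal
Évora→Leiria→Beja→Guarda→Coimbra→Funchal
Évora→Leiria→Funchal
Évora→Setúbal→Guarda→Beja→Funchal
Évora→Setúbal→Guarda→Beja→Leiria→Funchal
Évora→Setúbal→Guarda→Coimbra→Beja→Funchal
Évora→Setúbal→Guarda→Coimbra→Beja→Leiria→Funchal
Évora→Setúbal→Guarda→Coimbra→Funchal
Évora→Setúbal→Leiria→Beja→Funchal
Évora→Setúbal→Leiria→Beja→Guarda→Coimbra→Funchal
Évora→Setúbal→Leiria→Funchal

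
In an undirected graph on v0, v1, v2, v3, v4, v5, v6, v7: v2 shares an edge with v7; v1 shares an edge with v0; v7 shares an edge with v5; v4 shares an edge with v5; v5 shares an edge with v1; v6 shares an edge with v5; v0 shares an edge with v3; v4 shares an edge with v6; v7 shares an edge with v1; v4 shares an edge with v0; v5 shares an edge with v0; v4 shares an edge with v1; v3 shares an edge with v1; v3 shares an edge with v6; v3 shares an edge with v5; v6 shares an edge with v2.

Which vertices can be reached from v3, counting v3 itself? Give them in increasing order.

v0, v1, v2, v3, v4, v5, v6, v7

Start at v3.
Its neighbours: v0, v1, v5, v6.
Then their neighbours: v2, v4, v7.
Every vertex is now reached.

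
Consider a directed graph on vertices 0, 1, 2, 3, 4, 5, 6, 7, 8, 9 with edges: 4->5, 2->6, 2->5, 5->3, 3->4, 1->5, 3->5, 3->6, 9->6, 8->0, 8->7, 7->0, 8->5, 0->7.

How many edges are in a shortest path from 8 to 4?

3

Distance 0: 8.
Distance 1: 0, 5, 7.
Distance 2: 3.
Distance 3: 4, 6 — contains 4.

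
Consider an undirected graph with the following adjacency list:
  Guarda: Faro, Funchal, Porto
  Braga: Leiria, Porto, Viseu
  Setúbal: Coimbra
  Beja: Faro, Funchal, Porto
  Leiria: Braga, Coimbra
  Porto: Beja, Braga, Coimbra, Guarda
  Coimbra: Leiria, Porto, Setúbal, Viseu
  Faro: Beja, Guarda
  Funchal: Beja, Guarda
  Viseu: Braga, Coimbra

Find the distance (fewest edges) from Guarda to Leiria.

Distance 0: Guarda.
Distance 1: Faro, Funchal, Porto.
Distance 2: Beja, Braga, Coimbra.
Distance 3: Leiria, Setúbal, Viseu — contains Leiria.

3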